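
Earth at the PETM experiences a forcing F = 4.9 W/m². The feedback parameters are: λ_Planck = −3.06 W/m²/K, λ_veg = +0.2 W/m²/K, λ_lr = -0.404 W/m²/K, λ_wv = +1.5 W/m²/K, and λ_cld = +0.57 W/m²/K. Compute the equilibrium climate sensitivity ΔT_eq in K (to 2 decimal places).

4.10 K

Net feedback parameter λ = (−3.06) + (+0.2) + (-0.404) + (+1.5) + (+0.57) = -1.194 W/m²/K.
ΔT = −F/λ = −4.9/(-1.194) = 4.10 K.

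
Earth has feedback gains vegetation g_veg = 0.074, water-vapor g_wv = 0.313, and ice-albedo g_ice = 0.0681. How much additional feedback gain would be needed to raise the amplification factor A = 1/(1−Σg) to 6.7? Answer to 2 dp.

0.40

Current total gain = 0.4551.
Target gain for A = 6.7: g* = 1 − 1/6.7 = 0.8507.
Additional gain needed = 0.8507 − 0.4551 = 0.40.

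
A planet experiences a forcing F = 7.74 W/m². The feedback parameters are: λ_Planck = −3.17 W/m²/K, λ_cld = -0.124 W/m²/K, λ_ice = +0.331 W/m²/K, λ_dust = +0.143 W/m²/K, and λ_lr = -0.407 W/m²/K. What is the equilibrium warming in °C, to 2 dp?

2.40 °C

Net feedback parameter λ = (−3.17) + (-0.124) + (+0.331) + (+0.143) + (-0.407) = -3.227 W/m²/K.
ΔT = −F/λ = −7.74/(-3.227) = 2.40 °C.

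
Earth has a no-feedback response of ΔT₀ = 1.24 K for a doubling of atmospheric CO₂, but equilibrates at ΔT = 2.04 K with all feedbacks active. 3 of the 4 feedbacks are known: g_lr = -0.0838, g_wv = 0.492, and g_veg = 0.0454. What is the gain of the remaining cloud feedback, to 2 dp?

-0.06

Amplification A = ΔT/ΔT₀ = 2.04/1.24 = 1.645.
Total gain g = 1 − 1/A = 1 − 1/1.645 = 0.3921.
Known gains sum to -0.0838 + 0.492 + 0.0454 = 0.4536.
g_cld = 0.3921 − 0.4536 = -0.06.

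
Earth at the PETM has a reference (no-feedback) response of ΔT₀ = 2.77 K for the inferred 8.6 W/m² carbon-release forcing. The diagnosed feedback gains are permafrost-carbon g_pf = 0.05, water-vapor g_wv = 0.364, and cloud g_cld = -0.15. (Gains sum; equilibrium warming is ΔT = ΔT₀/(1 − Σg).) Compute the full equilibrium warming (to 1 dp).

3.8 K

Total gain g = 0.05 + 0.364 − 0.15 = 0.264.
Amplification A = 1/(1 − 0.264) = 1.359.
ΔT = 2.77 × 1.359 = 3.8 K.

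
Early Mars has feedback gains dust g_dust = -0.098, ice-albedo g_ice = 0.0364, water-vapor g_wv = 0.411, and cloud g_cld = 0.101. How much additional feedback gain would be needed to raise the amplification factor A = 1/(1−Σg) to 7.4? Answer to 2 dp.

0.41

Current total gain = 0.4504.
Target gain for A = 7.4: g* = 1 − 1/7.4 = 0.8649.
Additional gain needed = 0.8649 − 0.4504 = 0.41.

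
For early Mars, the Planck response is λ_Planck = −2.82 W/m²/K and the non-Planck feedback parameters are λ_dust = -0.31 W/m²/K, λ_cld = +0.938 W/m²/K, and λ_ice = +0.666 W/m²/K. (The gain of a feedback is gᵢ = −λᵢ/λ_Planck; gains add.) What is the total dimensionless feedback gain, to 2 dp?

0.46

Convert to gains: g_dust = -0.31/2.82 = -0.1099; g_cld = 0.938/2.82 = 0.3326; g_ice = 0.666/2.82 = 0.2362.
Total gain g = 0.4589.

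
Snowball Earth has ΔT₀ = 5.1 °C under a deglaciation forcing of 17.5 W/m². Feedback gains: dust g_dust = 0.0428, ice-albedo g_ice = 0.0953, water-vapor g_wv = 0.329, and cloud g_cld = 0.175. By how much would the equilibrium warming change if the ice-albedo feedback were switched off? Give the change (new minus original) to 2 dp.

-3.00 °C

Original: g = 0.6421, ΔT = 5.1/(1−0.6421) = 14.2498 °C.
Without ice-albedo: g' = 0.5468, ΔT' = 5.1/(1−0.5468) = 11.2533 °C.
Change = 11.2533 − 14.2498 = -3.00 °C.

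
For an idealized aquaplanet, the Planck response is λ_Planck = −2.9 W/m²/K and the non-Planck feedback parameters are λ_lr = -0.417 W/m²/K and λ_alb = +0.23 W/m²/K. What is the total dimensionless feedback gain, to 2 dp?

Convert to gains: g_lr = -0.417/2.9 = -0.1438; g_alb = 0.23/2.9 = 0.07931.
Total gain g = -0.06449.

-0.06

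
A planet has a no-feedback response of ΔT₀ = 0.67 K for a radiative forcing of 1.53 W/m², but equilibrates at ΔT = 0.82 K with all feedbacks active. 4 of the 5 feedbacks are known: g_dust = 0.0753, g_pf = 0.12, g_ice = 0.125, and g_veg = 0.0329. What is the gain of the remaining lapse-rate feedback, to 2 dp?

Amplification A = ΔT/ΔT₀ = 0.82/0.67 = 1.224.
Total gain g = 1 − 1/A = 1 − 1/1.224 = 0.183.
Known gains sum to 0.0753 + 0.12 + 0.125 + 0.0329 = 0.3532.
g_lr = 0.183 − 0.3532 = -0.17.

-0.17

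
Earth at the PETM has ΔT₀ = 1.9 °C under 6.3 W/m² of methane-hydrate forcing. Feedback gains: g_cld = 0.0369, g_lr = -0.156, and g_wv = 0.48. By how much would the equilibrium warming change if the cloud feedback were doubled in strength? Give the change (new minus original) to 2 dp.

Original: g = 0.3609, ΔT = 1.9/(1−0.3609) = 2.9729 °C.
With doubled cloud: g' = 0.3978, ΔT' = 1.9/(1−0.3978) = 3.1551 °C.
Change = 3.1551 − 2.9729 = 0.18 °C.

0.18 °C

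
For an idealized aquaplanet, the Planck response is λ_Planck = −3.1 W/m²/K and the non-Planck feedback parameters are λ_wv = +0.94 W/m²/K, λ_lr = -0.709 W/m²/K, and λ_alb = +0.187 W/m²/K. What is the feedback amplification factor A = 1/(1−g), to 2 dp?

Convert to gains: g_wv = 0.94/3.1 = 0.3032; g_lr = -0.709/3.1 = -0.2287; g_alb = 0.187/3.1 = 0.06032.
Total gain g = 0.13482.
A = 1/(1 − 0.13482) = 1.16.

1.16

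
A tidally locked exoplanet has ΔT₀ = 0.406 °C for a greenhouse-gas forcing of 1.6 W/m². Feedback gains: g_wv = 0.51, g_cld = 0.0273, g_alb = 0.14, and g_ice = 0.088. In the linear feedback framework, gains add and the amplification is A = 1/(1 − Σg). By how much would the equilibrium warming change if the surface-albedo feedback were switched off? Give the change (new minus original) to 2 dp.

Original: g = 0.7653, ΔT = 0.406/(1−0.7653) = 1.7299 °C.
Without surface-albedo: g' = 0.6253, ΔT' = 0.406/(1−0.6253) = 1.0835 °C.
Change = 1.0835 − 1.7299 = -0.65 °C.

-0.65 °C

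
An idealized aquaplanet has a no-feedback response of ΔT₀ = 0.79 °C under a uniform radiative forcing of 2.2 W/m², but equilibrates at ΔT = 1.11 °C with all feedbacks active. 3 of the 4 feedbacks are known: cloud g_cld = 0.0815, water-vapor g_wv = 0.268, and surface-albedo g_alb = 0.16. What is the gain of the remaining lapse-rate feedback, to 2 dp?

Amplification A = ΔT/ΔT₀ = 1.11/0.79 = 1.405.
Total gain g = 1 − 1/A = 1 − 1/1.405 = 0.2883.
Known gains sum to 0.0815 + 0.268 + 0.16 = 0.5095.
g_lr = 0.2883 − 0.5095 = -0.22.

-0.22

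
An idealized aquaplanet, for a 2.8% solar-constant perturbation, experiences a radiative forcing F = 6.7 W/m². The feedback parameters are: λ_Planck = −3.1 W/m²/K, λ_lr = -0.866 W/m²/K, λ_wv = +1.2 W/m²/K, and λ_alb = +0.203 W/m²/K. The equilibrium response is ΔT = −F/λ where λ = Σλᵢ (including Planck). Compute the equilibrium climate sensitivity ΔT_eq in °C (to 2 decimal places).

2.61 °C

Net feedback parameter λ = (−3.1) + (-0.866) + (+1.2) + (+0.203) = -2.563 W/m²/K.
ΔT = −F/λ = −6.7/(-2.563) = 2.61 °C.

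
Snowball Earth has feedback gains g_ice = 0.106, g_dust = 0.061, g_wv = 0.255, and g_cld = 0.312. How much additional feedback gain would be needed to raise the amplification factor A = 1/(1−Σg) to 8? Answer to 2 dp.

Current total gain = 0.734.
Target gain for A = 8: g* = 1 − 1/8 = 0.875.
Additional gain needed = 0.875 − 0.734 = 0.14.

0.14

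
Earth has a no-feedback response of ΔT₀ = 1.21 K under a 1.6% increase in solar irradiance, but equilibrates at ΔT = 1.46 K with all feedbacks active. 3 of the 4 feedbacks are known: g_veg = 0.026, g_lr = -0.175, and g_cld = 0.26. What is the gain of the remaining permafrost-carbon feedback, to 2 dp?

0.06

Amplification A = ΔT/ΔT₀ = 1.46/1.21 = 1.207.
Total gain g = 1 − 1/A = 1 − 1/1.207 = 0.1715.
Known gains sum to 0.026 − 0.175 + 0.26 = 0.111.
g_pf = 0.1715 − 0.111 = 0.06.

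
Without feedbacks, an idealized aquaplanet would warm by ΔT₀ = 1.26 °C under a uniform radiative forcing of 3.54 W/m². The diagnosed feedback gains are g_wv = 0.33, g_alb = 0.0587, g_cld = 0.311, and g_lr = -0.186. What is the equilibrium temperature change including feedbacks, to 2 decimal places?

Total gain g = 0.33 + 0.0587 + 0.311 − 0.186 = 0.5137.
Amplification A = 1/(1 − 0.5137) = 2.056.
ΔT = 1.26 × 2.056 = 2.59 °C.

2.59 °C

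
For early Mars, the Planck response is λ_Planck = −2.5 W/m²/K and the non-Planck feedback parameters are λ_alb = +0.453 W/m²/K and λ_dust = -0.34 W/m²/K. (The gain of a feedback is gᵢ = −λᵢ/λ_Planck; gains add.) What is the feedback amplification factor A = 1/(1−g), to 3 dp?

Convert to gains: g_alb = 0.453/2.5 = 0.1812; g_dust = -0.34/2.5 = -0.136.
Total gain g = 0.0452.
A = 1/(1 − 0.0452) = 1.047.

1.047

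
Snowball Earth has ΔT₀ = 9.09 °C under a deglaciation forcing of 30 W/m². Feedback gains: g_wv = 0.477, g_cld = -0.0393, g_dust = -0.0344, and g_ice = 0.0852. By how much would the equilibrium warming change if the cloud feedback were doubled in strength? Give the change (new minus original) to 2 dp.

-1.27 °C

Original: g = 0.4885, ΔT = 9.09/(1−0.4885) = 17.7713 °C.
With doubled cloud: g' = 0.4492, ΔT' = 9.09/(1−0.4492) = 16.5033 °C.
Change = 16.5033 − 17.7713 = -1.27 °C.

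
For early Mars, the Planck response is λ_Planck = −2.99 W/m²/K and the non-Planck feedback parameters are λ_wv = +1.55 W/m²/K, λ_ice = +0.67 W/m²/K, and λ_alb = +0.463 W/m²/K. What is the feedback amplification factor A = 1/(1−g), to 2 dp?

9.74

Convert to gains: g_wv = 1.55/2.99 = 0.5184; g_ice = 0.67/2.99 = 0.2241; g_alb = 0.463/2.99 = 0.1548.
Total gain g = 0.8973.
A = 1/(1 − 0.8973) = 9.74.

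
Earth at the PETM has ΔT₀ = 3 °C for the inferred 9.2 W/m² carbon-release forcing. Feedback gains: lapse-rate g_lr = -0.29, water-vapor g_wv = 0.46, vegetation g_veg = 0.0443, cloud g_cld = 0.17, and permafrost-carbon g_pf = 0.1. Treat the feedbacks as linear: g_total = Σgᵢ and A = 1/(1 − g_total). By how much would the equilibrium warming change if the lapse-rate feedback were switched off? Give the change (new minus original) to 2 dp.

7.47 °C

Original: g = 0.4843, ΔT = 3/(1−0.4843) = 5.8173 °C.
Without lapse-rate: g' = 0.7743, ΔT' = 3/(1−0.7743) = 13.2920 °C.
Change = 13.2920 − 5.8173 = 7.47 °C.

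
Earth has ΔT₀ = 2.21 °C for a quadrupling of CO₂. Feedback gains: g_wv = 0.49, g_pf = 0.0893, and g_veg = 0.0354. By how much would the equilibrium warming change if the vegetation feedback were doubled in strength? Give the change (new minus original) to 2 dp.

Original: g = 0.6147, ΔT = 2.21/(1−0.6147) = 5.7358 °C.
With doubled vegetation: g' = 0.6501, ΔT' = 2.21/(1−0.6501) = 6.3161 °C.
Change = 6.3161 − 5.7358 = 0.58 °C.

0.58 °C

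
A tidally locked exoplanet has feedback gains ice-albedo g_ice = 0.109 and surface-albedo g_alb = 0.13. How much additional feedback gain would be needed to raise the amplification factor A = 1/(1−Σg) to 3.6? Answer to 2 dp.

Current total gain = 0.239.
Target gain for A = 3.6: g* = 1 − 1/3.6 = 0.7222.
Additional gain needed = 0.7222 − 0.239 = 0.48.

0.48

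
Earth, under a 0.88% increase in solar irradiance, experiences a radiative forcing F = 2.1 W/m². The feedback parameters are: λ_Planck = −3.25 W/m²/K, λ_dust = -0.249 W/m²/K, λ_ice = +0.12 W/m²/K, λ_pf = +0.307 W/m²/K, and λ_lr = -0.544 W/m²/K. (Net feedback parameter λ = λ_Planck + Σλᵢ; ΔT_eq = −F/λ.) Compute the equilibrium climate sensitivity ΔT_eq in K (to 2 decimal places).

Net feedback parameter λ = (−3.25) + (-0.249) + (+0.12) + (+0.307) + (-0.544) = -3.616 W/m²/K.
ΔT = −F/λ = −2.1/(-3.616) = 0.58 K.

0.58 K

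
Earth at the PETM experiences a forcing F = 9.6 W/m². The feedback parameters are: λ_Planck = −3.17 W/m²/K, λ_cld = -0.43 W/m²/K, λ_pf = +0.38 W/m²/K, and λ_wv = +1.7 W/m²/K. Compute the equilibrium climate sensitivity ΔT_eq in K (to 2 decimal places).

Net feedback parameter λ = (−3.17) + (-0.43) + (+0.38) + (+1.7) = -1.52 W/m²/K.
ΔT = −F/λ = −9.6/(-1.52) = 6.32 K.

6.32 K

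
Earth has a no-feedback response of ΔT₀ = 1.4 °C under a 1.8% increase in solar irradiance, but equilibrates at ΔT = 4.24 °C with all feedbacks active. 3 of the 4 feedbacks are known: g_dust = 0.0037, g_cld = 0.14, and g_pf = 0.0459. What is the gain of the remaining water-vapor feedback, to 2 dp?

0.48

Amplification A = ΔT/ΔT₀ = 4.24/1.4 = 3.029.
Total gain g = 1 − 1/A = 1 − 1/3.029 = 0.6699.
Known gains sum to 0.0037 + 0.14 + 0.0459 = 0.1896.
g_wv = 0.6699 − 0.1896 = 0.48.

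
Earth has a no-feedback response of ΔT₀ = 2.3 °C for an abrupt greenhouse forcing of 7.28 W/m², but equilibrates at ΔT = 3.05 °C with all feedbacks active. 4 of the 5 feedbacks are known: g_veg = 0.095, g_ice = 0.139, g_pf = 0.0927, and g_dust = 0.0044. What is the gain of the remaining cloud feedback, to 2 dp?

Amplification A = ΔT/ΔT₀ = 3.05/2.3 = 1.326.
Total gain g = 1 − 1/A = 1 − 1/1.326 = 0.2459.
Known gains sum to 0.095 + 0.139 + 0.0927 + 0.0044 = 0.3311.
g_cld = 0.2459 − 0.3311 = -0.09.

-0.09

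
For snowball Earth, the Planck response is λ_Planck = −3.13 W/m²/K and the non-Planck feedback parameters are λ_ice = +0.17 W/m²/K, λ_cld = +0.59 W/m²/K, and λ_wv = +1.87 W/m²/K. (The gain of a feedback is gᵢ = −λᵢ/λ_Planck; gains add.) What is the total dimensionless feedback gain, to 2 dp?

0.84

Convert to gains: g_ice = 0.17/3.13 = 0.05431; g_cld = 0.59/3.13 = 0.1885; g_wv = 1.87/3.13 = 0.5974.
Total gain g = 0.84021.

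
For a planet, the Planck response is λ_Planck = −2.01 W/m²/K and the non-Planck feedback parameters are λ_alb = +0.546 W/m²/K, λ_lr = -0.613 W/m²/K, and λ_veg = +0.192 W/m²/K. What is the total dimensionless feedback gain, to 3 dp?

0.062

Convert to gains: g_alb = 0.546/2.01 = 0.2716; g_lr = -0.613/2.01 = -0.305; g_veg = 0.192/2.01 = 0.09552.
Total gain g = 0.06212.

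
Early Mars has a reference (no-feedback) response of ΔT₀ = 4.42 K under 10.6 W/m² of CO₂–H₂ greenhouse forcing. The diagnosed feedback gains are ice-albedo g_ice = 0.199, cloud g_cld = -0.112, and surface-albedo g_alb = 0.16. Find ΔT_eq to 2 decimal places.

Total gain g = 0.199 − 0.112 + 0.16 = 0.247.
Amplification A = 1/(1 − 0.247) = 1.328.
ΔT = 4.42 × 1.328 = 5.87 K.

5.87 K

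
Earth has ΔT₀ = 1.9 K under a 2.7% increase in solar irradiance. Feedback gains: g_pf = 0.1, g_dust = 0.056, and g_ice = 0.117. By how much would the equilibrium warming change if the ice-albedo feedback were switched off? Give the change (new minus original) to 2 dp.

-0.36 K

Original: g = 0.273, ΔT = 1.9/(1−0.273) = 2.6135 K.
Without ice-albedo: g' = 0.156, ΔT' = 1.9/(1−0.156) = 2.2512 K.
Change = 2.2512 − 2.6135 = -0.36 K.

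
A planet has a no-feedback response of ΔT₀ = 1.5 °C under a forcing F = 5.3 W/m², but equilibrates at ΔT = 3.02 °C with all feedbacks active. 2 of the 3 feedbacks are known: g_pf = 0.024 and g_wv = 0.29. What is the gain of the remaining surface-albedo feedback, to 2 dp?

0.19

Amplification A = ΔT/ΔT₀ = 3.02/1.5 = 2.013.
Total gain g = 1 − 1/A = 1 − 1/2.013 = 0.5032.
Known gains sum to 0.024 + 0.29 = 0.314.
g_alb = 0.5032 − 0.314 = 0.19.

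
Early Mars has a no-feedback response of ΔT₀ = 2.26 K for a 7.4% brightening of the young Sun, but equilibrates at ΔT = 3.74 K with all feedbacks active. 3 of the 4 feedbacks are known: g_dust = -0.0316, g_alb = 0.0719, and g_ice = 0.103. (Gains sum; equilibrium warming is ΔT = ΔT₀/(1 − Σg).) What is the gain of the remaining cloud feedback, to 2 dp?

Amplification A = ΔT/ΔT₀ = 3.74/2.26 = 1.655.
Total gain g = 1 − 1/A = 1 − 1/1.655 = 0.3958.
Known gains sum to -0.0316 + 0.0719 + 0.103 = 0.1433.
g_cld = 0.3958 − 0.1433 = 0.25.

0.25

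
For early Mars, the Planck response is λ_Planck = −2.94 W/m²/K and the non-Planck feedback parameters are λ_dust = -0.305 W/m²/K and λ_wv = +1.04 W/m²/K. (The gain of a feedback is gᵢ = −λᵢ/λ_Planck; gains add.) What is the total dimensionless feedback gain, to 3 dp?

Convert to gains: g_dust = -0.305/2.94 = -0.1037; g_wv = 1.04/2.94 = 0.3537.
Total gain g = 0.25.

0.250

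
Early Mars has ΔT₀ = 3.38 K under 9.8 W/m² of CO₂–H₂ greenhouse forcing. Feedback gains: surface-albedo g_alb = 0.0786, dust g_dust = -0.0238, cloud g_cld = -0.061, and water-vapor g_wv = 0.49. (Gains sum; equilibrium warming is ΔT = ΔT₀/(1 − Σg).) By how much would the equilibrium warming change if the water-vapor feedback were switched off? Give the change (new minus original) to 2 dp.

Original: g = 0.4838, ΔT = 3.38/(1−0.4838) = 6.5478 K.
Without water-vapor: g' = -0.0062, ΔT' = 3.38/(1+0.0062) = 3.3592 K.
Change = 3.3592 − 6.5478 = -3.19 K.

-3.19 K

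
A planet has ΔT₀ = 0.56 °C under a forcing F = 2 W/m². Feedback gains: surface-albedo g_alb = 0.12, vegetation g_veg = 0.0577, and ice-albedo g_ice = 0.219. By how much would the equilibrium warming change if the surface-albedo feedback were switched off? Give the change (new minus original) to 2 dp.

-0.15 °C

Original: g = 0.3967, ΔT = 0.56/(1−0.3967) = 0.9282 °C.
Without surface-albedo: g' = 0.2767, ΔT' = 0.56/(1−0.2767) = 0.7742 °C.
Change = 0.7742 − 0.9282 = -0.15 °C.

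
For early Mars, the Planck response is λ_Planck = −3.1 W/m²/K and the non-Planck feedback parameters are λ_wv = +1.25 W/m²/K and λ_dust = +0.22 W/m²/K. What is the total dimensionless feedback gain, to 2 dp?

0.47

Convert to gains: g_wv = 1.25/3.1 = 0.4032; g_dust = 0.22/3.1 = 0.07097.
Total gain g = 0.47417.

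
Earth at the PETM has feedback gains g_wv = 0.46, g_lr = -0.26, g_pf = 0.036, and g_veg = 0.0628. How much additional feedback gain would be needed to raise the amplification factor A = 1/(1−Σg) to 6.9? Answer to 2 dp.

Current total gain = 0.2988.
Target gain for A = 6.9: g* = 1 − 1/6.9 = 0.8551.
Additional gain needed = 0.8551 − 0.2988 = 0.56.

0.56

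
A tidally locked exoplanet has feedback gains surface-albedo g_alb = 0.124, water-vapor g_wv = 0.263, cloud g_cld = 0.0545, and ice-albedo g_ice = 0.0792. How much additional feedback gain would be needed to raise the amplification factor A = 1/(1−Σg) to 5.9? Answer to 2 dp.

Current total gain = 0.5207.
Target gain for A = 5.9: g* = 1 − 1/5.9 = 0.8305.
Additional gain needed = 0.8305 − 0.5207 = 0.31.

0.31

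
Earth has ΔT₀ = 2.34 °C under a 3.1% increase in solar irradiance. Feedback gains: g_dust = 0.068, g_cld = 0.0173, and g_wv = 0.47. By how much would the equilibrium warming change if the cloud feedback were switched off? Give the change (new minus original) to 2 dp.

Original: g = 0.5553, ΔT = 2.34/(1−0.5553) = 5.2620 °C.
Without cloud: g' = 0.538, ΔT' = 2.34/(1−0.538) = 5.0649 °C.
Change = 5.0649 − 5.2620 = -0.20 °C.

-0.20 °C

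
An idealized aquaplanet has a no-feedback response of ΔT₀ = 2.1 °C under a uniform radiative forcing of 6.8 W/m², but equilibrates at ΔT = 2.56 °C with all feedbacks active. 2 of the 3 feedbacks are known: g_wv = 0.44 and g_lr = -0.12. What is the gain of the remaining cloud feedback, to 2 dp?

Amplification A = ΔT/ΔT₀ = 2.56/2.1 = 1.219.
Total gain g = 1 − 1/A = 1 − 1/1.219 = 0.1797.
Known gains sum to 0.44 − 0.12 = 0.32.
g_cld = 0.1797 − 0.32 = -0.14.

-0.14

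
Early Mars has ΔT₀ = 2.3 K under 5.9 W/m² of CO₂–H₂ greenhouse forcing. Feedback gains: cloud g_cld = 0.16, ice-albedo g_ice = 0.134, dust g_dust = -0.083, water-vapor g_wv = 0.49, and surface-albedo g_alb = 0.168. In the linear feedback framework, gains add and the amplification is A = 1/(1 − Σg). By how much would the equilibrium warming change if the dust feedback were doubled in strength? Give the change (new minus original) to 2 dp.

Original: g = 0.869, ΔT = 2.3/(1−0.869) = 17.5573 K.
With doubled dust: g' = 0.786, ΔT' = 2.3/(1−0.786) = 10.7477 K.
Change = 10.7477 − 17.5573 = -6.81 K.

-6.81 K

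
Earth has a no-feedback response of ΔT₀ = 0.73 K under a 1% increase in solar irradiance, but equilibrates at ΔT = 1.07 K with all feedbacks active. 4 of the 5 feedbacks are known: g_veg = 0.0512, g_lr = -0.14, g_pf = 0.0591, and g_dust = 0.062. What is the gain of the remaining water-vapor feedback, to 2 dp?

Amplification A = ΔT/ΔT₀ = 1.07/0.73 = 1.466.
Total gain g = 1 − 1/A = 1 − 1/1.466 = 0.3179.
Known gains sum to 0.0512 − 0.14 + 0.0591 + 0.062 = 0.0323.
g_wv = 0.3179 − 0.0323 = 0.29.

0.29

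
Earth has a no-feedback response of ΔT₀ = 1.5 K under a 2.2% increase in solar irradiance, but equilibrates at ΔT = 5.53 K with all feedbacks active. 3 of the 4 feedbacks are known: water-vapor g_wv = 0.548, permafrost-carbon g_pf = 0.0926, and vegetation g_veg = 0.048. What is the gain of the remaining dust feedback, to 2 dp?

0.04

Amplification A = ΔT/ΔT₀ = 5.53/1.5 = 3.687.
Total gain g = 1 − 1/A = 1 − 1/3.687 = 0.7288.
Known gains sum to 0.548 + 0.0926 + 0.048 = 0.6886.
g_dust = 0.7288 − 0.6886 = 0.04.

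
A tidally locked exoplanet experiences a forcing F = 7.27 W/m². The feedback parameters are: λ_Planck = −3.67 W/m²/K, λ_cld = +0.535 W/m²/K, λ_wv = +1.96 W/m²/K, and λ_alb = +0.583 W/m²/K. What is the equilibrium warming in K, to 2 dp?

Net feedback parameter λ = (−3.67) + (+0.535) + (+1.96) + (+0.583) = -0.592 W/m²/K.
ΔT = −F/λ = −7.27/(-0.592) = 12.28 K.

12.28 K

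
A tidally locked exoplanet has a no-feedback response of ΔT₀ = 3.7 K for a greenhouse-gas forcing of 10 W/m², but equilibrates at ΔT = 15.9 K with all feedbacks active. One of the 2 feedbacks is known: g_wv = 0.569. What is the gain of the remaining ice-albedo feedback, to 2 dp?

0.20

Amplification A = ΔT/ΔT₀ = 15.9/3.7 = 4.297.
Total gain g = 1 − 1/A = 1 − 1/4.297 = 0.7673.
The known gain is 0.569.
g_ice = 0.7673 − 0.569 = 0.20.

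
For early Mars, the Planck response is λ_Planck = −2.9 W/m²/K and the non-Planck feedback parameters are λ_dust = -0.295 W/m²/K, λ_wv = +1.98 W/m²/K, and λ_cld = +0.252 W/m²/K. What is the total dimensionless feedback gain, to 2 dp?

Convert to gains: g_dust = -0.295/2.9 = -0.1017; g_wv = 1.98/2.9 = 0.6828; g_cld = 0.252/2.9 = 0.0869.
Total gain g = 0.668.

0.67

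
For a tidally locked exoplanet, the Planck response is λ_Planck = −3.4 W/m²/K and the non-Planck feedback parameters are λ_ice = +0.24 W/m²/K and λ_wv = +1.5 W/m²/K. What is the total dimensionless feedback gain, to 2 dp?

0.51

Convert to gains: g_ice = 0.24/3.4 = 0.07059; g_wv = 1.5/3.4 = 0.4412.
Total gain g = 0.51179.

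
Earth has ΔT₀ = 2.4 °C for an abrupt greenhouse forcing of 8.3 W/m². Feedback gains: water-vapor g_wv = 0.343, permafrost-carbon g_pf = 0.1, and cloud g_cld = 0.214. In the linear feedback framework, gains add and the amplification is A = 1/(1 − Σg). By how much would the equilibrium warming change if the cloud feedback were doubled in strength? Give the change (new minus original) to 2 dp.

11.61 °C

Original: g = 0.657, ΔT = 2.4/(1−0.657) = 6.9971 °C.
With doubled cloud: g' = 0.871, ΔT' = 2.4/(1−0.871) = 18.6047 °C.
Change = 18.6047 − 6.9971 = 11.61 °C.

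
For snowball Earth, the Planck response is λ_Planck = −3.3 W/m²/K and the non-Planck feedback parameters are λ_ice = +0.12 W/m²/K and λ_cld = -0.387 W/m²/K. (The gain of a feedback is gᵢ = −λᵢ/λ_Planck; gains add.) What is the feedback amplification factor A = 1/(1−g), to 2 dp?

Convert to gains: g_ice = 0.12/3.3 = 0.03636; g_cld = -0.387/3.3 = -0.1173.
Total gain g = -0.08094.
A = 1/(1 + 0.08094) = 0.93.

0.93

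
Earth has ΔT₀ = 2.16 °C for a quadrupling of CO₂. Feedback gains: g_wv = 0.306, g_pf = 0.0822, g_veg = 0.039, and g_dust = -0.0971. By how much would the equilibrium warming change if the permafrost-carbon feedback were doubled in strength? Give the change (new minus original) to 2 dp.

0.45 °C

Original: g = 0.3301, ΔT = 2.16/(1−0.3301) = 3.2244 °C.
With doubled permafrost-carbon: g' = 0.4123, ΔT' = 2.16/(1−0.4123) = 3.6753 °C.
Change = 3.6753 − 3.2244 = 0.45 °C.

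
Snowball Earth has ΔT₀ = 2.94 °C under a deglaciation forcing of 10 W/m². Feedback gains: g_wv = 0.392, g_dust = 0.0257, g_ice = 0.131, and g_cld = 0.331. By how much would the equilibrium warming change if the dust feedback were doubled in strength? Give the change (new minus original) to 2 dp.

Original: g = 0.8797, ΔT = 2.94/(1−0.8797) = 24.4389 °C.
With doubled dust: g' = 0.9054, ΔT' = 2.94/(1−0.9054) = 31.0782 °C.
Change = 31.0782 − 24.4389 = 6.64 °C.

6.64 °C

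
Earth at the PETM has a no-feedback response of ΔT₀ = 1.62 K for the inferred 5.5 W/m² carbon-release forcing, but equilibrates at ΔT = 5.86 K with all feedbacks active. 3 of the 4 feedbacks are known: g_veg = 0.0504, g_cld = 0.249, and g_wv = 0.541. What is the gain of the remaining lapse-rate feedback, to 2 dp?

-0.12

Amplification A = ΔT/ΔT₀ = 5.86/1.62 = 3.617.
Total gain g = 1 − 1/A = 1 − 1/3.617 = 0.7235.
Known gains sum to 0.0504 + 0.249 + 0.541 = 0.8404.
g_lr = 0.7235 − 0.8404 = -0.12.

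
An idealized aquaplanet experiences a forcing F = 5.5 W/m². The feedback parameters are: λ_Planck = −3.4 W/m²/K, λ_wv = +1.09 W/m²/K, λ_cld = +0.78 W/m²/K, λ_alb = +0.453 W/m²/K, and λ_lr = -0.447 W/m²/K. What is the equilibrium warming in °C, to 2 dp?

3.61 °C

Net feedback parameter λ = (−3.4) + (+1.09) + (+0.78) + (+0.453) + (-0.447) = -1.524 W/m²/K.
ΔT = −F/λ = −5.5/(-1.524) = 3.61 °C.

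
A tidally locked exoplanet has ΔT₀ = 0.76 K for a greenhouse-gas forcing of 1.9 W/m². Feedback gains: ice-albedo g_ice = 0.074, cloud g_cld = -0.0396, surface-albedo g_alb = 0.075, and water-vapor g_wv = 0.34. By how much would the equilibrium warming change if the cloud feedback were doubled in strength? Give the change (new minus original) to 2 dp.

Original: g = 0.4494, ΔT = 0.76/(1−0.4494) = 1.3803 K.
With doubled cloud: g' = 0.4098, ΔT' = 0.76/(1−0.4098) = 1.2877 K.
Change = 1.2877 − 1.3803 = -0.09 K.

-0.09 K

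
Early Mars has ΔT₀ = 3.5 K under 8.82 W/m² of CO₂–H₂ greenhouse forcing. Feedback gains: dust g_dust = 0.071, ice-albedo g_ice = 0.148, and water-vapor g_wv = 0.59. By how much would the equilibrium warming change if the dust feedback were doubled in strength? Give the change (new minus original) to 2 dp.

10.84 K

Original: g = 0.809, ΔT = 3.5/(1−0.809) = 18.3246 K.
With doubled dust: g' = 0.88, ΔT' = 3.5/(1−0.88) = 29.1667 K.
Change = 29.1667 − 18.3246 = 10.84 K.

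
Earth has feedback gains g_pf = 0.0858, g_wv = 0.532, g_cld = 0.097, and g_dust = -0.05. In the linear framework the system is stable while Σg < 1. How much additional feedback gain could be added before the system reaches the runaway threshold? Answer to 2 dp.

Current total gain = 0.0858 + 0.532 + 0.097 − 0.05 = 0.6648.
Margin to runaway = 1 − 0.6648 = 0.34.

0.34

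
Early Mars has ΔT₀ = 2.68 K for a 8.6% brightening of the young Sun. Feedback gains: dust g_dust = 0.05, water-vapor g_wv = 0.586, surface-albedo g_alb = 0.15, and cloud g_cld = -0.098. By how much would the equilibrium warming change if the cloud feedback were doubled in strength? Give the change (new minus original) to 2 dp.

-2.05 K

Original: g = 0.688, ΔT = 2.68/(1−0.688) = 8.5897 K.
With doubled cloud: g' = 0.59, ΔT' = 2.68/(1−0.59) = 6.5366 K.
Change = 6.5366 − 8.5897 = -2.05 K.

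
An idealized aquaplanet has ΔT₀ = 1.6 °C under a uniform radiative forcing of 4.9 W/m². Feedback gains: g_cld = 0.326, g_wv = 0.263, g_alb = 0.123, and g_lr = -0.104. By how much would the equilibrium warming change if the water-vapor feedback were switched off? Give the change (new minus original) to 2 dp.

-1.64 °C

Original: g = 0.608, ΔT = 1.6/(1−0.608) = 4.0816 °C.
Without water-vapor: g' = 0.345, ΔT' = 1.6/(1−0.345) = 2.4427 °C.
Change = 2.4427 − 4.0816 = -1.64 °C.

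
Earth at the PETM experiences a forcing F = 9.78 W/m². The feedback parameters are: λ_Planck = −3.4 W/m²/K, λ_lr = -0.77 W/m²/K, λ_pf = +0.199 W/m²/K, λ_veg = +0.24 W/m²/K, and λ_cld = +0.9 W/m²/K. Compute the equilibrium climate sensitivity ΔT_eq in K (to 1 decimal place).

Net feedback parameter λ = (−3.4) + (-0.77) + (+0.199) + (+0.24) + (+0.9) = -2.831 W/m²/K.
ΔT = −F/λ = −9.78/(-2.831) = 3.5 K.

3.5 K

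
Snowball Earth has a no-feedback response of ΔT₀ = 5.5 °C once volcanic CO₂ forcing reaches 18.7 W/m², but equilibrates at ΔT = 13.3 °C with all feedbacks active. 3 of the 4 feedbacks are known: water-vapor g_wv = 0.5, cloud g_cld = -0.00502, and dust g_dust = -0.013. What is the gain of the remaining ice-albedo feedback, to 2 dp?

0.10

Amplification A = ΔT/ΔT₀ = 13.3/5.5 = 2.418.
Total gain g = 1 − 1/A = 1 − 1/2.418 = 0.5864.
Known gains sum to 0.5 − 0.00502 − 0.013 = 0.48198.
g_ice = 0.5864 − 0.48198 = 0.10.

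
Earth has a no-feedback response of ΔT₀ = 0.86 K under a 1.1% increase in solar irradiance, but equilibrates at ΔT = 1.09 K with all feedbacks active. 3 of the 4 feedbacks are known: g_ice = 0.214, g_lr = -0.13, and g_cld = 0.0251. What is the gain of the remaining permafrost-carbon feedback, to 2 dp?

0.10

Amplification A = ΔT/ΔT₀ = 1.09/0.86 = 1.267.
Total gain g = 1 − 1/A = 1 − 1/1.267 = 0.2107.
Known gains sum to 0.214 − 0.13 + 0.0251 = 0.1091.
g_pf = 0.2107 − 0.1091 = 0.10.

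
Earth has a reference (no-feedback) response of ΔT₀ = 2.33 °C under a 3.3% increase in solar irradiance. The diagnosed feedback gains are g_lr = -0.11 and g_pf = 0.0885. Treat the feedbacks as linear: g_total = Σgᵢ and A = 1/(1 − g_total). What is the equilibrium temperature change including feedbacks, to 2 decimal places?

2.28 °C

Total gain g = -0.11 + 0.0885 = -0.0215.
Amplification A = 1/(1 + 0.0215) = 0.979.
ΔT = 2.33 × 0.979 = 2.28 °C.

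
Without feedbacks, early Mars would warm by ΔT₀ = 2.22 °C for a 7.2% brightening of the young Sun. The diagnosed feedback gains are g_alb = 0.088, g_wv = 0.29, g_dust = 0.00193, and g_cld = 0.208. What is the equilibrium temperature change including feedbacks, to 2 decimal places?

Total gain g = 0.088 + 0.29 + 0.00193 + 0.208 = 0.58793.
Amplification A = 1/(1 − 0.58793) = 2.427.
ΔT = 2.22 × 2.427 = 5.39 °C.

5.39 °C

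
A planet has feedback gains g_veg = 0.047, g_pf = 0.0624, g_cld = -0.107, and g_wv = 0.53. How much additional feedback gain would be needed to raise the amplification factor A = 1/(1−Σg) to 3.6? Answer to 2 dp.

0.19

Current total gain = 0.5324.
Target gain for A = 3.6: g* = 1 − 1/3.6 = 0.7222.
Additional gain needed = 0.7222 − 0.5324 = 0.19.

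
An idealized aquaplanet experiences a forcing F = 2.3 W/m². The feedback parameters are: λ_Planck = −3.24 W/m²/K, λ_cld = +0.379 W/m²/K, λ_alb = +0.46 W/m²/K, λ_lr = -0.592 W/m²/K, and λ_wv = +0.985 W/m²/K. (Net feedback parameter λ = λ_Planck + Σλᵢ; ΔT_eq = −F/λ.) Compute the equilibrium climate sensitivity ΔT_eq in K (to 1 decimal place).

Net feedback parameter λ = (−3.24) + (+0.379) + (+0.46) + (-0.592) + (+0.985) = -2.008 W/m²/K.
ΔT = −F/λ = −2.3/(-2.008) = 1.1 K.

1.1 K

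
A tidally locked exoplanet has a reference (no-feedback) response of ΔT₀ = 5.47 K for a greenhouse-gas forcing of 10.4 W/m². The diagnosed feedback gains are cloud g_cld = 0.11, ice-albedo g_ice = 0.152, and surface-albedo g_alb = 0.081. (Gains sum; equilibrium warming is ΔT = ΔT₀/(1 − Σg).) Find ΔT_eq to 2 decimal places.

8.33 K

Total gain g = 0.11 + 0.152 + 0.081 = 0.343.
Amplification A = 1/(1 − 0.343) = 1.522.
ΔT = 5.47 × 1.522 = 8.33 K.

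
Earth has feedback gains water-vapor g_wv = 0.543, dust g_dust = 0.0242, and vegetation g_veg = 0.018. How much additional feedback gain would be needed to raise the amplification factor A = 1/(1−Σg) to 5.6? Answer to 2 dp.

Current total gain = 0.5852.
Target gain for A = 5.6: g* = 1 − 1/5.6 = 0.8214.
Additional gain needed = 0.8214 − 0.5852 = 0.24.

0.24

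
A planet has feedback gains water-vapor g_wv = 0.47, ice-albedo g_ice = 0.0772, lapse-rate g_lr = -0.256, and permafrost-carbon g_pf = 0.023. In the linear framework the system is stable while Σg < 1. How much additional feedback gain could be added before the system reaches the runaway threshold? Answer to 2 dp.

0.69

Current total gain = 0.47 + 0.0772 − 0.256 + 0.023 = 0.3142.
Margin to runaway = 1 − 0.3142 = 0.69.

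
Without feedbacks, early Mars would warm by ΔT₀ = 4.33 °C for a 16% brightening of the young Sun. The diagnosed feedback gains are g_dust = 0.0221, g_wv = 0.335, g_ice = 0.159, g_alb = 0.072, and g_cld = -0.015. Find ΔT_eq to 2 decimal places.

Total gain g = 0.0221 + 0.335 + 0.159 + 0.072 − 0.015 = 0.5731.
Amplification A = 1/(1 − 0.5731) = 2.342.
ΔT = 4.33 × 2.342 = 10.14 °C.

10.14 °C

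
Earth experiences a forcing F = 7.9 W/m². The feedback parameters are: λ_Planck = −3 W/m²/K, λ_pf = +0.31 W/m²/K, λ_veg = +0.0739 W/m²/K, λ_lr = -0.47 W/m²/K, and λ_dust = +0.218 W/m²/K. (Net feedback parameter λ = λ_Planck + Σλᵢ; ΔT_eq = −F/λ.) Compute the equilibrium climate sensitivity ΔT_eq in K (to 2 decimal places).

Net feedback parameter λ = (−3) + (+0.31) + (+0.0739) + (-0.47) + (+0.218) = -2.8681 W/m²/K.
ΔT = −F/λ = −7.9/(-2.8681) = 2.75 K.

2.75 K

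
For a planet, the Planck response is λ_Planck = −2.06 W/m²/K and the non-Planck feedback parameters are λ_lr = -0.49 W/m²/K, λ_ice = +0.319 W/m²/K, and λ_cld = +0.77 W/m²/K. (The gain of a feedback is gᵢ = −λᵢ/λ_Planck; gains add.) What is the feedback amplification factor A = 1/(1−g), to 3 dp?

Convert to gains: g_lr = -0.49/2.06 = -0.2379; g_ice = 0.319/2.06 = 0.1549; g_cld = 0.77/2.06 = 0.3738.
Total gain g = 0.2908.
A = 1/(1 − 0.2908) = 1.410.

1.410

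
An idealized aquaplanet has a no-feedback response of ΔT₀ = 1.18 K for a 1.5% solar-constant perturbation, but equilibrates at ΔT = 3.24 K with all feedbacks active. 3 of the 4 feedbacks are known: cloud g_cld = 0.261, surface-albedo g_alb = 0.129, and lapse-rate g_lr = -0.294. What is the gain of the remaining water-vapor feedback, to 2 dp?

0.54

Amplification A = ΔT/ΔT₀ = 3.24/1.18 = 2.746.
Total gain g = 1 − 1/A = 1 − 1/2.746 = 0.6358.
Known gains sum to 0.261 + 0.129 − 0.294 = 0.096.
g_wv = 0.6358 − 0.096 = 0.54.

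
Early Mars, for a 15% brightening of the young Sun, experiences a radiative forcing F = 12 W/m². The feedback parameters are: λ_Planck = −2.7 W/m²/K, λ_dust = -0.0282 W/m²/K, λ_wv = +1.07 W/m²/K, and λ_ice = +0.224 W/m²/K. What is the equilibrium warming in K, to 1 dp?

8.4 K

Net feedback parameter λ = (−2.7) + (-0.0282) + (+1.07) + (+0.224) = -1.4342 W/m²/K.
ΔT = −F/λ = −12/(-1.4342) = 8.4 K.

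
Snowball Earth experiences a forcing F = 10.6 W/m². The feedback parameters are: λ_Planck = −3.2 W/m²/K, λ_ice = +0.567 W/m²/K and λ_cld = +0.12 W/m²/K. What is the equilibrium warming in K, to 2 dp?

4.22 K

Net feedback parameter λ = (−3.2) + (+0.567) + (+0.12) = -2.513 W/m²/K.
ΔT = −F/λ = −10.6/(-2.513) = 4.22 K.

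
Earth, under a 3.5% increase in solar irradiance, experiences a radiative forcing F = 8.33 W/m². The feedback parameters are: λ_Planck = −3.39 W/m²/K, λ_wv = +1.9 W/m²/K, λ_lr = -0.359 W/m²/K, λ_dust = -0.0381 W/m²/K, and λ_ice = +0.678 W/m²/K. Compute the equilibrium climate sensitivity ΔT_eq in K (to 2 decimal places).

Net feedback parameter λ = (−3.39) + (+1.9) + (-0.359) + (-0.0381) + (+0.678) = -1.2091 W/m²/K.
ΔT = −F/λ = −8.33/(-1.2091) = 6.89 K.

6.89 K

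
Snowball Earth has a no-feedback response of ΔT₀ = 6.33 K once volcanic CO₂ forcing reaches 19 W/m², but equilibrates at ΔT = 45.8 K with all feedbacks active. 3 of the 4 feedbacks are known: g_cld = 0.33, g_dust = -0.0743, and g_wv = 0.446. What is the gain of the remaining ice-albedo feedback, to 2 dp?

Amplification A = ΔT/ΔT₀ = 45.8/6.33 = 7.235.
Total gain g = 1 − 1/A = 1 − 1/7.235 = 0.8618.
Known gains sum to 0.33 − 0.0743 + 0.446 = 0.7017.
g_ice = 0.8618 − 0.7017 = 0.16.

0.16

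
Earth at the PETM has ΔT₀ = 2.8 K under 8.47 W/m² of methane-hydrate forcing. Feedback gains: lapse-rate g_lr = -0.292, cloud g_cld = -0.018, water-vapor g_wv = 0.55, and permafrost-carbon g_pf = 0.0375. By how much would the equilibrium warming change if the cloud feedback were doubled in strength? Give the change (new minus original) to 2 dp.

Original: g = 0.2775, ΔT = 2.8/(1−0.2775) = 3.8754 K.
With doubled cloud: g' = 0.2595, ΔT' = 2.8/(1−0.2595) = 3.7812 K.
Change = 3.7812 − 3.8754 = -0.09 K.

-0.09 K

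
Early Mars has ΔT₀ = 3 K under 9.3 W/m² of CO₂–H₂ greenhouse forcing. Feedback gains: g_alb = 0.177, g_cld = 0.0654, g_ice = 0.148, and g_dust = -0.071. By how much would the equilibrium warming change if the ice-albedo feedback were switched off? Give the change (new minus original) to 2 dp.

Original: g = 0.3194, ΔT = 3/(1−0.3194) = 4.4079 K.
Without ice-albedo: g' = 0.1714, ΔT' = 3/(1−0.1714) = 3.6206 K.
Change = 3.6206 − 4.4079 = -0.79 K.

-0.79 K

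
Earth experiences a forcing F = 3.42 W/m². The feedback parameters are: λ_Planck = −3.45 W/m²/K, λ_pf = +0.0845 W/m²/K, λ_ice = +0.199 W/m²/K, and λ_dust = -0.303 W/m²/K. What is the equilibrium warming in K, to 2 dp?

0.99 K

Net feedback parameter λ = (−3.45) + (+0.0845) + (+0.199) + (-0.303) = -3.4695 W/m²/K.
ΔT = −F/λ = −3.42/(-3.4695) = 0.99 K.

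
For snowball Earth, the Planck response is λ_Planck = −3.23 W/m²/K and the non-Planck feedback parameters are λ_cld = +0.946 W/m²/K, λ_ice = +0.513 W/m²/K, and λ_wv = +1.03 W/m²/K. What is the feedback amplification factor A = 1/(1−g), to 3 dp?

Convert to gains: g_cld = 0.946/3.23 = 0.2929; g_ice = 0.513/3.23 = 0.1588; g_wv = 1.03/3.23 = 0.3189.
Total gain g = 0.7706.
A = 1/(1 − 0.7706) = 4.359.

4.359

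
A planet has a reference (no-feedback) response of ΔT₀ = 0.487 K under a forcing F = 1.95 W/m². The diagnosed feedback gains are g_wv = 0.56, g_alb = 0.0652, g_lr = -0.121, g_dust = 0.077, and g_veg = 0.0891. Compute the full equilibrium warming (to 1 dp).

Total gain g = 0.56 + 0.0652 − 0.121 + 0.077 + 0.0891 = 0.6703.
Amplification A = 1/(1 − 0.6703) = 3.033.
ΔT = 0.487 × 3.033 = 1.5 K.

1.5 K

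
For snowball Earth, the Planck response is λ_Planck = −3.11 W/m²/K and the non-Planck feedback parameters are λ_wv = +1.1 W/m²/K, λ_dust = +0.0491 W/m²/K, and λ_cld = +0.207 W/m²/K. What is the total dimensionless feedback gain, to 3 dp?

Convert to gains: g_wv = 1.1/3.11 = 0.3537; g_dust = 0.0491/3.11 = 0.01579; g_cld = 0.207/3.11 = 0.06656.
Total gain g = 0.43605.

0.436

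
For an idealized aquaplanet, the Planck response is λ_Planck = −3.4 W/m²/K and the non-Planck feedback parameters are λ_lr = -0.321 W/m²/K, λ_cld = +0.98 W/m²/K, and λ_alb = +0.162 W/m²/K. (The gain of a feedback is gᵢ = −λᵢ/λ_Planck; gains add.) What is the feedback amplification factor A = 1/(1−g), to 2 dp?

1.32

Convert to gains: g_lr = -0.321/3.4 = -0.09441; g_cld = 0.98/3.4 = 0.2882; g_alb = 0.162/3.4 = 0.04765.
Total gain g = 0.24144.
A = 1/(1 − 0.24144) = 1.32.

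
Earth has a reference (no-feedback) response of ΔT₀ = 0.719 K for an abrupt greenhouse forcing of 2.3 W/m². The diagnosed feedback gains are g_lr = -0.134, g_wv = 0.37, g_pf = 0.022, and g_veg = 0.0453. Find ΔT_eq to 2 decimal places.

1.03 K

Total gain g = -0.134 + 0.37 + 0.022 + 0.0453 = 0.3033.
Amplification A = 1/(1 − 0.3033) = 1.435.
ΔT = 0.719 × 1.435 = 1.03 K.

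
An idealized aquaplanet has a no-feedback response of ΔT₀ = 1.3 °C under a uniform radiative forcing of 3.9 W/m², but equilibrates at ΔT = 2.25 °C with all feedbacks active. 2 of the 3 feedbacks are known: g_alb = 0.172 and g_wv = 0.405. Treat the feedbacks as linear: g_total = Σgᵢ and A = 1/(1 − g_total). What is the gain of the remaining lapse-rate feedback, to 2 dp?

-0.15

Amplification A = ΔT/ΔT₀ = 2.25/1.3 = 1.731.
Total gain g = 1 − 1/A = 1 − 1/1.731 = 0.4223.
Known gains sum to 0.172 + 0.405 = 0.577.
g_lr = 0.4223 − 0.577 = -0.15.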